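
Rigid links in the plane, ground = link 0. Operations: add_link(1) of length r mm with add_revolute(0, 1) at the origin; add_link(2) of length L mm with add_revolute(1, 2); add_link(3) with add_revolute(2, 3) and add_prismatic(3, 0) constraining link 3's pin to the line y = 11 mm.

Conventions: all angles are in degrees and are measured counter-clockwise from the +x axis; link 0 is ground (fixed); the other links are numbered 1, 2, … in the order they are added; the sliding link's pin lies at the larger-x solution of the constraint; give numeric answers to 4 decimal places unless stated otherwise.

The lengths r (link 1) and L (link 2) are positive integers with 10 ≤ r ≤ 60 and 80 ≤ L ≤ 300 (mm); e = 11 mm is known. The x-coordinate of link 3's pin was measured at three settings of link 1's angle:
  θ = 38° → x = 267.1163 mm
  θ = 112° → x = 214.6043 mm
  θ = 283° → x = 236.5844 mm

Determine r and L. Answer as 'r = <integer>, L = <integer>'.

constraint per measurement: (x − r cos θ)² + (r sin θ − e)² = L²
subtracting the θ₁ and θ₂ equations cancels the r² and L² terms:
r = (x₁² − x₂²) / (2[(x₁cos θ₁ + e sin θ₁) − (x₂cos θ₂ + e sin θ₂)]) = 44.0000 → r = 44
L² = (x₁ − r cos θ₁)² + (r sin θ₁ − e)² = 54288.9919 → L = 233.0000 → L = 233
check at θ₃=283°: x = 236.5844 (printed 236.5844) ✓

r = 44, L = 233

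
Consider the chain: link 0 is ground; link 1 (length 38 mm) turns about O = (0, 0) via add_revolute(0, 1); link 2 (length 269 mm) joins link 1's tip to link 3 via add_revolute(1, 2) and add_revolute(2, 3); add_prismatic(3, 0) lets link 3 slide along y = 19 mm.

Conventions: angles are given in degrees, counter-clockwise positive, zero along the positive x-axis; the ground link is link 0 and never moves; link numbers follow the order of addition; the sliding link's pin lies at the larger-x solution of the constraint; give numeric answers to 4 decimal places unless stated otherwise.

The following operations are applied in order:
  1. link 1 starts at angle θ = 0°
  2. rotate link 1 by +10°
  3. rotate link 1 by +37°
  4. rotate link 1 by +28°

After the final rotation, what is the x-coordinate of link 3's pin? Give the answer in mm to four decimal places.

geometry: r = 38 mm, L = 269 mm, e = 19 mm; θ starts at 0°
rotate link 1 by +10°: θ ← 0° +10° = 10°
rotate link 1 by +37°: θ ← 10° +37° = 47°
rotate link 1 by +28°: θ ← 47° +28° = 75°
crank pin P = (r cos θ, r sin θ) = (9.835124, 36.705181)
h = r sin θ − e = 36.705181 − 19 = 17.705181
x = r cos θ + √(L² − h²) = 9.835124 + 268.416703 = 278.251827

278.2518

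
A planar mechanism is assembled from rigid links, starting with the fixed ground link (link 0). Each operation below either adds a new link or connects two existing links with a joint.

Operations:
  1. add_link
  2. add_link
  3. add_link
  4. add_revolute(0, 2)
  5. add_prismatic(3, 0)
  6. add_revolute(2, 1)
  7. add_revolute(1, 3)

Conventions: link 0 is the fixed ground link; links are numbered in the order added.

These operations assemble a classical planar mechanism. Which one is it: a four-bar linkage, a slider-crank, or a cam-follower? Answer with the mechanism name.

links: 4 (incl. ground); joints: 3 revolute, 1 prismatic, 0 higher (cam) pair, forming one closed loop
4 links, 3 revolutes + 1 prismatic in one loop → slider-crank

slider-crank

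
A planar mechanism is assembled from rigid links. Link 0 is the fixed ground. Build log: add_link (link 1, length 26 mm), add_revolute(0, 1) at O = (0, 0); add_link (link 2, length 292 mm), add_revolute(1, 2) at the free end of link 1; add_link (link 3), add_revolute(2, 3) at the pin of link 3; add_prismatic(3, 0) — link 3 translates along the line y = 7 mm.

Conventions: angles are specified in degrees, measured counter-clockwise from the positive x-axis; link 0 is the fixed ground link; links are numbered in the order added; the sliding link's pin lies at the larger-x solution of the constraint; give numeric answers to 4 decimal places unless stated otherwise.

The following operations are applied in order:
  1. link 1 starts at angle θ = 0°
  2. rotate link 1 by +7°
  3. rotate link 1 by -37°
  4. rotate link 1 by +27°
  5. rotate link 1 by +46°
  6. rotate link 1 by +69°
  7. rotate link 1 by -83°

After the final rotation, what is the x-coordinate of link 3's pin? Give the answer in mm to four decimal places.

geometry: r = 26 mm, L = 292 mm, e = 7 mm; θ starts at 0°
rotate link 1 by +7°: θ ← 0° +7° = 7°
rotate link 1 by -37°: θ ← 7° -37° = -30°
rotate link 1 by +27°: θ ← -30° +27° = -3°
rotate link 1 by +46°: θ ← -3° +46° = 43°
rotate link 1 by +69°: θ ← 43° +69° = 112°
rotate link 1 by -83°: θ ← 112° -83° = 29°
crank pin P = (r cos θ, r sin θ) = (22.740112, 12.605050)
h = r sin θ − e = 12.605050 − 7 = 5.605050
x = r cos θ + √(L² − h²) = 22.740112 + 291.946200 = 314.686312

314.6863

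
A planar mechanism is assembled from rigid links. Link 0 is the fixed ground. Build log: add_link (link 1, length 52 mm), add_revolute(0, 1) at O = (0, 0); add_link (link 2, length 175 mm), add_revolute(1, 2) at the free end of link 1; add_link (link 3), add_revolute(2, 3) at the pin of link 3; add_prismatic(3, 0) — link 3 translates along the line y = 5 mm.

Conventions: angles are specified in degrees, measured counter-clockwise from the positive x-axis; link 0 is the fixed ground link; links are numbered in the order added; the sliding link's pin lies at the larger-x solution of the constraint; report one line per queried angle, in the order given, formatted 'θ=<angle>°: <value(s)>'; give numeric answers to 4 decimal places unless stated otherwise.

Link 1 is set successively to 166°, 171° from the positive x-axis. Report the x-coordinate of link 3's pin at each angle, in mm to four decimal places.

geometry: r = 52 mm, L = 175 mm, e = 5 mm
θ=166°: crank pin P = (r cos θ, r sin θ) = (-50.455378, 12.579939)
θ=166°: h = r sin θ − e = 12.579939 − 5 = 7.579939
θ=166°: x = r cos θ + √(L² − h²) = -50.455378 + 174.835764 = 124.380387
θ=171°: crank pin P = (r cos θ, r sin θ) = (-51.359794, 8.134592)
θ=171°: h = r sin θ − e = 8.134592 − 5 = 3.134592
θ=171°: x = r cos θ + √(L² − h²) = -51.359794 + 174.971924 = 123.612131

θ=166°: 124.3804
θ=171°: 123.6121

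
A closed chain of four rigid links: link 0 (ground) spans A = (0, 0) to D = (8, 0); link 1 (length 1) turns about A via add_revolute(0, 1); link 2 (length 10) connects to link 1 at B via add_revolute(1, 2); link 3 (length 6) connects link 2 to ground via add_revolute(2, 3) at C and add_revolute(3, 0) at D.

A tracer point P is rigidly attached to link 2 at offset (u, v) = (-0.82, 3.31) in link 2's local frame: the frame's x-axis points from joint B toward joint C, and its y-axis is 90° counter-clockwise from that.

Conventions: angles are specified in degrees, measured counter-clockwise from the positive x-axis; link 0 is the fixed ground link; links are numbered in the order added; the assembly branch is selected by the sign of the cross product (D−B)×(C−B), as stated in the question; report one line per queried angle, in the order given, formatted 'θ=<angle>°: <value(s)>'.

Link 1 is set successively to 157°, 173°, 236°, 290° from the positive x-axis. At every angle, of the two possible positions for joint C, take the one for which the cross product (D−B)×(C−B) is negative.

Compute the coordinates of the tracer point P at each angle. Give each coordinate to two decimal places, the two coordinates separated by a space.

A=(0,0), D=(8.00,0)
θ=157°: B = A + 1.00·(cos157°, sin157°) = (-0.9205, 0.3907)
θ=157°: |BD| = 8.9291
θ=157°: circle(B,10.00) ∩ circle(D,6.00): a=8.0483, h=5.9350
θ=157°:   candidates: C₊=(7.3798,5.9679) cross=52.994; C₋=(6.8604,-5.8908) cross=-52.994
θ=157°:   branch - wants cross < 0 → take C=(6.8604,-5.8908) (cross=-52.994)
θ=157°: ex = (C−B)/|BC| = (0.7781,-0.6282); ey = (0.6282,0.7781)
θ=157°: P = B + -0.82·ex + 3.31·ey = (0.5206,3.4813)
θ=173°: B = A + 1.00·(cos173°, sin173°) = (-0.9925, 0.1219)
θ=173°: |BD| = 8.9934
θ=173°: circle(B,10.00) ∩ circle(D,6.00): a=8.0549, h=5.9261
θ=173°:   candidates: C₊=(7.1419,5.9383) cross=53.296; C₋=(6.9813,-5.9129) cross=-53.296
θ=173°:   branch - wants cross < 0 → take C=(6.9813,-5.9129) (cross=-53.296)
θ=173°: ex = (C−B)/|BC| = (0.7974,-0.6035); ey = (0.6035,0.7974)
θ=173°: P = B + -0.82·ex + 3.31·ey = (0.3511,3.2561)
θ=236°: B = A + 1.00·(cos236°, sin236°) = (-0.5592, -0.8290)
θ=236°: |BD| = 8.5992
θ=236°: circle(B,10.00) ∩ circle(D,6.00): a=8.0209, h=5.9721
θ=236°:   candidates: C₊=(6.8486,5.8885) cross=51.355; C₋=(8.0001,-6.0000) cross=-51.355
θ=236°:   branch - wants cross < 0 → take C=(8.0001,-6.0000) (cross=-51.355)
θ=236°: ex = (C−B)/|BC| = (0.8559,-0.5171); ey = (0.5171,0.8559)
θ=236°: P = B + -0.82·ex + 3.31·ey = (0.4505,2.4281)
θ=290°: B = A + 1.00·(cos290°, sin290°) = (0.3420, -0.9397)
θ=290°: |BD| = 7.7154
θ=290°: circle(B,10.00) ∩ circle(D,6.00): a=8.0052, h=5.9930
θ=290°:   candidates: C₊=(7.5578,5.9837) cross=46.238; C₋=(9.0176,-5.9131) cross=-46.238
θ=290°:   branch - wants cross < 0 → take C=(9.0176,-5.9131) (cross=-46.238)
θ=290°: ex = (C−B)/|BC| = (0.8676,-0.4973); ey = (0.4973,0.8676)
θ=290°: P = B + -0.82·ex + 3.31·ey = (1.2768,2.3397)

θ=157°: 0.52 3.48
θ=173°: 0.35 3.26
θ=236°: 0.45 2.43
θ=290°: 1.28 2.34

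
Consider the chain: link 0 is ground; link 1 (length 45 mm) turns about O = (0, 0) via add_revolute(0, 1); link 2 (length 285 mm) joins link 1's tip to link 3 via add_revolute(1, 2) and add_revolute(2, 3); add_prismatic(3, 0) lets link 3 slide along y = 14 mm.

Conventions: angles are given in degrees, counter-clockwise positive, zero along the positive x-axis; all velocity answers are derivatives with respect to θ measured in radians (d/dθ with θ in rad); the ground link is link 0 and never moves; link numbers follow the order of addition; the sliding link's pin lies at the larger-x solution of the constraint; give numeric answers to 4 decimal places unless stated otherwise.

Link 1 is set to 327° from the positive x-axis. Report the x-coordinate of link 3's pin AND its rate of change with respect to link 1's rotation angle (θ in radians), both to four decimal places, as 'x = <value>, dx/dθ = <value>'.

geometry: r = 45 mm, L = 285 mm, e = 14 mm
crank pin P = (r cos θ, r sin θ) = (37.740176, -24.508757)
h = r sin θ − e = -24.508757 − 14 = -38.508757
x = r cos θ + √(L² − h²) = 37.740176 + 282.386394 = 320.126570
dx/dθ = −r sin θ − h·r cos θ/√(L² − h²) (θ in radians; h = -38.508757) = 29.655347

x = 320.1266, dx/dθ = 29.6553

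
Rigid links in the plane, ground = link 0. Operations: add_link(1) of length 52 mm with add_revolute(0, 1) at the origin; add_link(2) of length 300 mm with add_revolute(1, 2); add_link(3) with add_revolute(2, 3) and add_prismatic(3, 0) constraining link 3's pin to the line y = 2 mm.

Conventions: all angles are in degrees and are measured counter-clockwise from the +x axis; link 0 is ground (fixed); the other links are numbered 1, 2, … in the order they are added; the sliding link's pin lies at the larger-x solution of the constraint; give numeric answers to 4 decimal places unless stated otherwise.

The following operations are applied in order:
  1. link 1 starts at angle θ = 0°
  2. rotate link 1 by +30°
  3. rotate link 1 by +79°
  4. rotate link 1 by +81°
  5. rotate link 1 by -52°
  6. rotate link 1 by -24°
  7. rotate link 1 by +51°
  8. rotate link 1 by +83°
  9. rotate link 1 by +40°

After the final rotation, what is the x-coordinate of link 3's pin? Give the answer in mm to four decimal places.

geometry: r = 52 mm, L = 300 mm, e = 2 mm; θ starts at 0°
rotate link 1 by +30°: θ ← 0° +30° = 30°
rotate link 1 by +79°: θ ← 30° +79° = 109°
rotate link 1 by +81°: θ ← 109° +81° = 190°
rotate link 1 by -52°: θ ← 190° -52° = 138°
rotate link 1 by -24°: θ ← 138° -24° = 114°
rotate link 1 by +51°: θ ← 114° +51° = 165°
rotate link 1 by +83°: θ ← 165° +83° = 248°
rotate link 1 by +40°: θ ← 248° +40° = 288°
crank pin P = (r cos θ, r sin θ) = (16.068884, -49.454939)
h = r sin θ − e = -49.454939 − 2 = -51.454939
x = r cos θ + √(L² − h²) = 16.068884 + 295.554376 = 311.623260

311.6233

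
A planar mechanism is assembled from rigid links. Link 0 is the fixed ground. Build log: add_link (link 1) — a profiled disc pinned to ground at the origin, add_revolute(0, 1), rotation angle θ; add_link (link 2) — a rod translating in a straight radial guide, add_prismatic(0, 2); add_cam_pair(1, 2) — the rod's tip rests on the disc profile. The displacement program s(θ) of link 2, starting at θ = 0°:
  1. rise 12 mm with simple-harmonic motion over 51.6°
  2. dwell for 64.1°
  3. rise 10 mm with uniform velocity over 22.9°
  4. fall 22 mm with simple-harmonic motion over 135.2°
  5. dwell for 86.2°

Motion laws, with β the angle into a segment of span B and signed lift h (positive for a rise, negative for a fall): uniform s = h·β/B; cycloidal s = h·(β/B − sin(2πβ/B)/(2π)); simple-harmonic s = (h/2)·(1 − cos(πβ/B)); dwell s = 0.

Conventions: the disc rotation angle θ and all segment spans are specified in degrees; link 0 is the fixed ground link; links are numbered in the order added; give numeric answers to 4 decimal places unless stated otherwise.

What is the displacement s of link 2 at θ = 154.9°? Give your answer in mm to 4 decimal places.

seg 1 [0°–51.6°] simple-harmonic, h=12: full span → s += 12 → s = 12.0000
seg 2 [51.6°–115.7°] dwell: s stays 12.0000
seg 3 [115.7°–138.6°] uniform, h=10: full span → s += 10 → s = 22.0000
seg 4 [138.6°–273.8°] simple-harmonic, h=-22: θ=154.9° here. β=16.3, B=135.2. -22/2·(1 − cos(π·0.1206)) = -0.7796 → s = 21.2204

21.2204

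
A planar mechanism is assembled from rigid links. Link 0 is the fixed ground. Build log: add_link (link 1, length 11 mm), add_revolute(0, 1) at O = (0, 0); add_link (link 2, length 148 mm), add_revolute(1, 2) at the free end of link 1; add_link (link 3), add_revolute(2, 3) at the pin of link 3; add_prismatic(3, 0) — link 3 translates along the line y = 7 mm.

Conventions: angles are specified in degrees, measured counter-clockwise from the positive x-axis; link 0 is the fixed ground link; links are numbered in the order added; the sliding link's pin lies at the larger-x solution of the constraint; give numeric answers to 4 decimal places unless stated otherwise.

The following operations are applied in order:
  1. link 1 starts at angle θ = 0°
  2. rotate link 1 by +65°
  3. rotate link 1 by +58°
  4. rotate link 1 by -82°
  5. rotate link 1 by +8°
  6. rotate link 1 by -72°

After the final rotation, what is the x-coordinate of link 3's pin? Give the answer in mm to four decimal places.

geometry: r = 11 mm, L = 148 mm, e = 7 mm; θ starts at 0°
rotate link 1 by +65°: θ ← 0° +65° = 65°
rotate link 1 by +58°: θ ← 65° +58° = 123°
rotate link 1 by -82°: θ ← 123° -82° = 41°
rotate link 1 by +8°: θ ← 41° +8° = 49°
rotate link 1 by -72°: θ ← 49° -72° = -23°
crank pin P = (r cos θ, r sin θ) = (10.125553, -4.298042)
h = r sin θ − e = -4.298042 − 7 = -11.298042
x = r cos θ + √(L² − h²) = 10.125553 + 147.568134 = 157.693688

157.6937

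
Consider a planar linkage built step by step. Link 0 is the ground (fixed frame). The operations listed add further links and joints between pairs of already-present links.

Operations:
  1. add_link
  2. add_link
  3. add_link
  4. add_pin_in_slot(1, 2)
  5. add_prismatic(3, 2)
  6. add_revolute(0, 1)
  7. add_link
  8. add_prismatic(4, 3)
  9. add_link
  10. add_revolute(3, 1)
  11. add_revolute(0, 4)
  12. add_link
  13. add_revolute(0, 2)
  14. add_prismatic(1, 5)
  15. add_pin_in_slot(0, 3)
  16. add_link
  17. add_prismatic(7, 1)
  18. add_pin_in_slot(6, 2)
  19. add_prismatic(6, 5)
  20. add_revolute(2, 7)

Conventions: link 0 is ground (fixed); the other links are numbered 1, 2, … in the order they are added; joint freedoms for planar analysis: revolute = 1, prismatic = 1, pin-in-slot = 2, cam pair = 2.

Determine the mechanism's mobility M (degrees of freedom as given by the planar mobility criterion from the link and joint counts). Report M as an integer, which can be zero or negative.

(L,J1,J2)=(1,0,0); link0 fixed
link1: (2,0,0)
link2: (3,0,0)
link3: (4,0,0)
PS 1-2 [J2]: (4,0,1)
P 3-2 [J1]: (4,1,1)
R 0-1 [J1]: (4,2,1)
link4: (5,2,1)
P 4-3 [J1]: (5,3,1)
link5: (6,3,1)
R 3-1 [J1]: (6,4,1)
R 0-4 [J1]: (6,5,1)
link6: (7,5,1)
R 0-2 [J1]: (7,6,1)
P 1-5 [J1]: (7,7,1)
PS 0-3 [J2]: (7,7,2)
link7: (8,7,2)
P 7-1 [J1]: (8,8,2)
PS 6-2 [J2]: (8,8,3)
P 6-5 [J1]: (8,9,3)
R 2-7 [J1]: (8,10,3)
Grübler: 3·7 − 2·10 − 3 = -2

M = -2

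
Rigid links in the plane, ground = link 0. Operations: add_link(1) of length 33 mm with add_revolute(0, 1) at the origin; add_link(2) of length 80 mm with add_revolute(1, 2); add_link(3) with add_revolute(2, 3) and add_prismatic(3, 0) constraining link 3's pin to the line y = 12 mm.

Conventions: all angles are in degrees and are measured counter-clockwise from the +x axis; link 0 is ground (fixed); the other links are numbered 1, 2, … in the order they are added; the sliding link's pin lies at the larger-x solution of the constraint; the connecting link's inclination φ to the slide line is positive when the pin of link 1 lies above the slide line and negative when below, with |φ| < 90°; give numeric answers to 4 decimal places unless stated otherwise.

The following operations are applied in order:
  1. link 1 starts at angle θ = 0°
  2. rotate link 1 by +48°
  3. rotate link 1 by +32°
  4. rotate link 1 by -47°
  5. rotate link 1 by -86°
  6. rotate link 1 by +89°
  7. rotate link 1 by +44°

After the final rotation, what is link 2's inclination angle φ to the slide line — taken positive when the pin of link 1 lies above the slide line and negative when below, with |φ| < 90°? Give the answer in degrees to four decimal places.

geometry: r = 33 mm, L = 80 mm, e = 12 mm; θ starts at 0°
rotate link 1 by +48°: θ ← 0° +48° = 48°
rotate link 1 by +32°: θ ← 48° +32° = 80°
rotate link 1 by -47°: θ ← 80° -47° = 33°
rotate link 1 by -86°: θ ← 33° -86° = -53°
rotate link 1 by +89°: θ ← -53° +89° = 36°
rotate link 1 by +44°: θ ← 36° +44° = 80°
h = r sin θ − e = 32.498656 − 12 = 20.498656
sin φ = h / L = 20.498656 / 80 = 0.25623320
φ = arcsin(0.25623320) = 14.846670°

14.8467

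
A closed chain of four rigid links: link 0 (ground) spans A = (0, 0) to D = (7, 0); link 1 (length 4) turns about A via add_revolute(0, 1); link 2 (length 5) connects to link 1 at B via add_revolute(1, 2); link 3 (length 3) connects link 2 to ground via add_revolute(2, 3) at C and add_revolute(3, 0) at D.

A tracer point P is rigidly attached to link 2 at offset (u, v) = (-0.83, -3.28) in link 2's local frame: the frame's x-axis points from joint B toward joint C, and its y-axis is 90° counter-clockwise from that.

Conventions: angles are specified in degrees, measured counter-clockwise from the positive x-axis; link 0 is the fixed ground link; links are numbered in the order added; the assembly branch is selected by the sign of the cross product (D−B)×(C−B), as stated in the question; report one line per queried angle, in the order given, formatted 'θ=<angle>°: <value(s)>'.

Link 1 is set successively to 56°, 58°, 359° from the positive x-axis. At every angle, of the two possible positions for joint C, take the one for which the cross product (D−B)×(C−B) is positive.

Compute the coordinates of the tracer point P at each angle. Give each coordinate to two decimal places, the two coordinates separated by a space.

A=(0,0), D=(7.00,0)
θ=56°: B = A + 4.00·(cos56°, sin56°) = (2.2368, 3.3162)
θ=56°: |BD| = 5.8039
θ=56°: circle(B,5.00) ∩ circle(D,3.00): a=4.2803, h=2.5843
θ=56°:   candidates: C₊=(7.2262,2.9915) cross=14.999; C₋=(4.2730,-1.2504) cross=-14.999
θ=56°:   branch + wants cross > 0 → take C=(7.2262,2.9915) (cross=14.999)
θ=56°: ex = (C−B)/|BC| = (0.9979,-0.0649); ey = (0.0649,0.9979)
θ=56°: P = B + -0.83·ex + -3.28·ey = (1.1955,0.0970)
θ=58°: B = A + 4.00·(cos58°, sin58°) = (2.1197, 3.3922)
θ=58°: |BD| = 5.9434
θ=58°: circle(B,5.00) ∩ circle(D,3.00): a=4.3177, h=2.5213
θ=58°:   candidates: C₊=(7.1041,2.9982) cross=14.985; C₋=(4.2261,-1.1425) cross=-14.985
θ=58°:   branch + wants cross > 0 → take C=(7.1041,2.9982) (cross=14.985)
θ=58°: ex = (C−B)/|BC| = (0.9969,-0.0788); ey = (0.0788,0.9969)
θ=58°: P = B + -0.83·ex + -3.28·ey = (1.0338,0.1878)
θ=359°: B = A + 4.00·(cos359°, sin359°) = (3.9994, -0.0698)
θ=359°: |BD| = 3.0014
θ=359°: circle(B,5.00) ∩ circle(D,3.00): a=4.1661, h=2.7647
θ=359°:   candidates: C₊=(8.1001,2.7910) cross=8.298; C₋=(8.2287,-2.7368) cross=-8.298
θ=359°:   branch + wants cross > 0 → take C=(8.1001,2.7910) (cross=8.298)
θ=359°: ex = (C−B)/|BC| = (0.8201,0.5722); ey = (-0.5722,0.8201)
θ=359°: P = B + -0.83·ex + -3.28·ey = (5.1954,-3.2348)

θ=56°: 1.20 0.10
θ=58°: 1.03 0.19
θ=359°: 5.20 -3.23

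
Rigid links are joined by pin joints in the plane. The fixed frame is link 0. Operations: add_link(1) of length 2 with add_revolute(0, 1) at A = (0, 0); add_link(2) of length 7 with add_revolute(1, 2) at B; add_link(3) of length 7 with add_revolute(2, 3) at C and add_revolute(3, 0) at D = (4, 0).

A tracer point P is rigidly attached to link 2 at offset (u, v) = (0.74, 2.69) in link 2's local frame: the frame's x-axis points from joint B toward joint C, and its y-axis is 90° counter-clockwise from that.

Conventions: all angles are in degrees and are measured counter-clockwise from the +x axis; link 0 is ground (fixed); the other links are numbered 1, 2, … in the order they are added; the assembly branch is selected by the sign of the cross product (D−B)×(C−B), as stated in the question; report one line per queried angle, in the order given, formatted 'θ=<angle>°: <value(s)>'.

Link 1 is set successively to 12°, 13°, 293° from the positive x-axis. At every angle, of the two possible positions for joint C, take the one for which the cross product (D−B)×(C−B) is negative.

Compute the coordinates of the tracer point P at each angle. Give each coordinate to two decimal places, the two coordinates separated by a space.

A=(0,0), D=(4.00,0)
θ=12°: B = A + 2.00·(cos12°, sin12°) = (1.9563, 0.4158)
θ=12°: |BD| = 2.0856
θ=12°: circle(B,7.00) ∩ circle(D,7.00): a=1.0428, h=6.9219
θ=12°:   candidates: C₊=(4.3582,6.9908) cross=14.436; C₋=(1.5981,-6.5750) cross=-14.436
θ=12°:   branch - wants cross < 0 → take C=(1.5981,-6.5750) (cross=-14.436)
θ=12°: ex = (C−B)/|BC| = (-0.0512,-0.9987); ey = (0.9987,-0.0512)
θ=12°: P = B + 0.74·ex + 2.69·ey = (4.6049,-0.4609)
θ=13°: B = A + 2.00·(cos13°, sin13°) = (1.9487, 0.4499)
θ=13°: |BD| = 2.1000
θ=13°: circle(B,7.00) ∩ circle(D,7.00): a=1.0500, h=6.9208
θ=13°:   candidates: C₊=(4.4571,6.9851) cross=14.534; C₋=(1.4917,-6.5352) cross=-14.534
θ=13°:   branch - wants cross < 0 → take C=(1.4917,-6.5352) (cross=-14.534)
θ=13°: ex = (C−B)/|BC| = (-0.0653,-0.9979); ey = (0.9979,-0.0653)
θ=13°: P = B + 0.74·ex + 2.69·ey = (4.5847,-0.4642)
θ=293°: B = A + 2.00·(cos293°, sin293°) = (0.7815, -1.8410)
θ=293°: |BD| = 3.7079
θ=293°: circle(B,7.00) ∩ circle(D,7.00): a=1.8539, h=6.7500
θ=293°:   candidates: C₊=(-0.9608,4.9387) cross=25.028; C₋=(5.7422,-6.7797) cross=-25.028
θ=293°:   branch - wants cross < 0 → take C=(5.7422,-6.7797) (cross=-25.028)
θ=293°: ex = (C−B)/|BC| = (0.7087,-0.7055); ey = (0.7055,0.7087)
θ=293°: P = B + 0.74·ex + 2.69·ey = (3.2038,-0.4568)

θ=12°: 4.60 -0.46
θ=13°: 4.58 -0.46
θ=293°: 3.20 -0.46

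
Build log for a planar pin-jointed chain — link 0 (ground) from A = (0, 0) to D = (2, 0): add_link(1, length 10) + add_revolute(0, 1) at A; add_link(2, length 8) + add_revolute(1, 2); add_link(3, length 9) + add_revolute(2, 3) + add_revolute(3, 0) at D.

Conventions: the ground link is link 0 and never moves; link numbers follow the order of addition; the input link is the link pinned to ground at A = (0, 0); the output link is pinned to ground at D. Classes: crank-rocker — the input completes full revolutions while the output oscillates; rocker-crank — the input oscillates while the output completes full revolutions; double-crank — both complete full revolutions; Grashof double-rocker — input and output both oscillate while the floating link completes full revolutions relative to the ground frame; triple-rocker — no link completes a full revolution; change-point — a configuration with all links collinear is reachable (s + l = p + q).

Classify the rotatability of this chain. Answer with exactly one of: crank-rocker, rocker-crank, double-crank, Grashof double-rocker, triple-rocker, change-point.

lengths: ground=2, input=10, coupler=8, output=9
sorted: s=2 (shortest), l=10 (longest), p+q=17
s + l = 12 vs p + q = 17
s + l < p + q (Grashof) with shortest = ground link → double-crank

double-crank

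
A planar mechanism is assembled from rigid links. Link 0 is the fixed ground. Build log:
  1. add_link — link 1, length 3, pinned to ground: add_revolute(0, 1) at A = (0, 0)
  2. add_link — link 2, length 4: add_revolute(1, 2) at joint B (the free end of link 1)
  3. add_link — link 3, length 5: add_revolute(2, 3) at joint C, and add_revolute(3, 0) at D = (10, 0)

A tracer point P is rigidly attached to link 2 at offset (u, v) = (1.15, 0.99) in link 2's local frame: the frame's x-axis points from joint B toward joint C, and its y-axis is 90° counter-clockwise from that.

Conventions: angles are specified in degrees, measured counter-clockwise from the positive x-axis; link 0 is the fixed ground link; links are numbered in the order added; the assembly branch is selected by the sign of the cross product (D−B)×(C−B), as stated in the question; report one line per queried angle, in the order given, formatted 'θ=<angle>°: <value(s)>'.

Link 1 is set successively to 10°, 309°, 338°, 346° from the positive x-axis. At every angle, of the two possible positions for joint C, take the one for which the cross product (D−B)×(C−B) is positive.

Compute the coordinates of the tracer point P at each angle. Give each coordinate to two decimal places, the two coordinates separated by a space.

A=(0,0), D=(10.00,0)
θ=10°: B = A + 3.00·(cos10°, sin10°) = (2.9544, 0.5209)
θ=10°: |BD| = 7.0648
θ=10°: circle(B,4.00) ∩ circle(D,5.00): a=2.8954, h=2.7598
θ=10°:   candidates: C₊=(6.0455,3.0597) cross=19.497; C₋=(5.6385,-2.4448) cross=-19.497
θ=10°:   branch + wants cross > 0 → take C=(6.0455,3.0597) (cross=19.497)
θ=10°: ex = (C−B)/|BC| = (0.7728,0.6347); ey = (-0.6347,0.7728)
θ=10°: P = B + 1.15·ex + 0.99·ey = (3.2148,2.0159)
θ=309°: B = A + 3.00·(cos309°, sin309°) = (1.8880, -2.3314)
θ=309°: |BD| = 8.4404
θ=309°: circle(B,4.00) ∩ circle(D,5.00): a=3.6871, h=1.5510
θ=309°:   candidates: C₊=(5.0032,0.1777) cross=13.091; C₋=(5.8600,-2.8036) cross=-13.091
θ=309°:   branch + wants cross > 0 → take C=(5.0032,0.1777) (cross=13.091)
θ=309°: ex = (C−B)/|BC| = (0.7788,0.6273); ey = (-0.6273,0.7788)
θ=309°: P = B + 1.15·ex + 0.99·ey = (2.1626,-0.8391)
θ=338°: B = A + 3.00·(cos338°, sin338°) = (2.7816, -1.1238)
θ=338°: |BD| = 7.3054
θ=338°: circle(B,4.00) ∩ circle(D,5.00): a=3.0367, h=2.6035
θ=338°:   candidates: C₊=(5.3816,1.9159) cross=19.020; C₋=(6.1826,-3.2292) cross=-19.020
θ=338°:   branch + wants cross > 0 → take C=(5.3816,1.9159) (cross=19.020)
θ=338°: ex = (C−B)/|BC| = (0.6500,0.7599); ey = (-0.7599,0.6500)
θ=338°: P = B + 1.15·ex + 0.99·ey = (2.7767,0.3936)
θ=346°: B = A + 3.00·(cos346°, sin346°) = (2.9109, -0.7258)
θ=346°: |BD| = 7.1262
θ=346°: circle(B,4.00) ∩ circle(D,5.00): a=2.9316, h=2.7213
θ=346°:   candidates: C₊=(5.5501,2.2800) cross=19.393; C₋=(6.1044,-3.1344) cross=-19.393
θ=346°:   branch + wants cross > 0 → take C=(5.5501,2.2800) (cross=19.393)
θ=346°: ex = (C−B)/|BC| = (0.6598,0.7514); ey = (-0.7514,0.6598)
θ=346°: P = B + 1.15·ex + 0.99·ey = (2.9257,0.7916)

θ=10°: 3.21 2.02
θ=309°: 2.16 -0.84
θ=338°: 2.78 0.39
θ=346°: 2.93 0.79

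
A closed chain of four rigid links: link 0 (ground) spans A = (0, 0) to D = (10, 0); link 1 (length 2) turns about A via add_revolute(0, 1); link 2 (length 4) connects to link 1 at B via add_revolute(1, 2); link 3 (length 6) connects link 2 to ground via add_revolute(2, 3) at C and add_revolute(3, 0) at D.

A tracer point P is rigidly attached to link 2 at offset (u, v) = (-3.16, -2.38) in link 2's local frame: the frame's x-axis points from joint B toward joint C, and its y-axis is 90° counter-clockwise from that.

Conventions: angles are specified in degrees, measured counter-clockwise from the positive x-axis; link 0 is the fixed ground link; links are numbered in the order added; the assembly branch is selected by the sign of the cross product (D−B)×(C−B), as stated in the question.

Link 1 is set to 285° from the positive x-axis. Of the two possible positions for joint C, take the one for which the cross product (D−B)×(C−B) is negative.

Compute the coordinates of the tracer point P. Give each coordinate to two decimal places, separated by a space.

A=(0,0), D=(10.00,0)
B = A + 2.00·(cos285°, sin285°) = (0.5176, -1.9319)
|BD| = 9.6772
circle(B,4.00) ∩ circle(D,6.00): a=3.8052, h=1.2330
  candidates: C₊=(4.0001,0.0360) cross=11.932; C₋=(4.4924,-2.3804) cross=-11.932
  branch - wants cross < 0 → take C=(4.4924,-2.3804) (cross=-11.932)
ex = (C−B)/|BC| = (0.9937,-0.1121); ey = (0.1121,0.9937)
P = B + -3.16·ex + -2.38·ey = (-2.8893,-3.9425)

-2.89 -3.94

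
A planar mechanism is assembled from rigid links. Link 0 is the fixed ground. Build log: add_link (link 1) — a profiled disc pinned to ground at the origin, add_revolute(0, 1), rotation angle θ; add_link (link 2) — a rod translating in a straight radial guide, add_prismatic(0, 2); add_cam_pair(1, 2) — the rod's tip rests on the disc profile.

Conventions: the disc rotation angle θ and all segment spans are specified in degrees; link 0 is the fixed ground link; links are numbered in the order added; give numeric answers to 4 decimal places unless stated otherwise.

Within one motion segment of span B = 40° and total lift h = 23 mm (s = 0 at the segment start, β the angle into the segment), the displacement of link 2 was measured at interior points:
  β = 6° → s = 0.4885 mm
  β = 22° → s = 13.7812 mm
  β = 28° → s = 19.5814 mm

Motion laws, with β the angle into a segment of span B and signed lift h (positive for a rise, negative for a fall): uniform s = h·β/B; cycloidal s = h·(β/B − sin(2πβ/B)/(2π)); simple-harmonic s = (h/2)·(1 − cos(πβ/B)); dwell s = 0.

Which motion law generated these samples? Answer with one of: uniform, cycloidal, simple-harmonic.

candidates at β/B = r: uniform s = h·r (linear in β); cycloidal s = h·(r − sin(2πr)/(2π)); simple-harmonic s = (h/2)(1 − cos(πr))
β=6°: printed 0.4885 | uniform 3.4500, cycloidal 0.4885, simple-harmonic 1.2534
β=22°: printed 13.7812 | uniform 12.6500, cycloidal 13.7812, simple-harmonic 13.2990
β=28°: printed 19.5814 | uniform 16.1000, cycloidal 19.5814, simple-harmonic 18.2595
only one law matches every sample → cycloidal

cycloidal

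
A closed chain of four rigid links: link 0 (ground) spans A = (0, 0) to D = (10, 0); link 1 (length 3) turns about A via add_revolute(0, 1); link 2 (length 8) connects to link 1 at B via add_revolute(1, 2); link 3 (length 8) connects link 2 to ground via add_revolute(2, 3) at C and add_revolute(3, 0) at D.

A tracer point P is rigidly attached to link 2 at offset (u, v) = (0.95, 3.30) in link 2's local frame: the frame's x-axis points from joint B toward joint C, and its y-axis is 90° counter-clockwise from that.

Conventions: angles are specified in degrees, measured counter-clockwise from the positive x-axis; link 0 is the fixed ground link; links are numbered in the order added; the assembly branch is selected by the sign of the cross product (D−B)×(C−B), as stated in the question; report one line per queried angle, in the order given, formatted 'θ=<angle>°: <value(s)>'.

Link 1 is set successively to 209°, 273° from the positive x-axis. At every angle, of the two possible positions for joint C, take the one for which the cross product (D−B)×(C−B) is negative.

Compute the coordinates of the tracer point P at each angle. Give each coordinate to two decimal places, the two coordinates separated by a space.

A=(0,0), D=(10.00,0)
θ=209°: B = A + 3.00·(cos209°, sin209°) = (-2.6239, -1.4544)
θ=209°: |BD| = 12.7074
θ=209°: circle(B,8.00) ∩ circle(D,8.00): a=6.3537, h=4.8611
θ=209°:   candidates: C₊=(3.1317,4.1020) cross=61.772; C₋=(4.2445,-5.5564) cross=-61.772
θ=209°:   branch - wants cross < 0 → take C=(4.2445,-5.5564) (cross=-61.772)
θ=209°: ex = (C−B)/|BC| = (0.8585,-0.5127); ey = (0.5127,0.8585)
θ=209°: P = B + 0.95·ex + 3.30·ey = (-0.1162,0.8916)
θ=273°: B = A + 3.00·(cos273°, sin273°) = (0.1570, -2.9959)
θ=273°: |BD| = 10.2888
θ=273°: circle(B,8.00) ∩ circle(D,8.00): a=5.1444, h=6.1266
θ=273°:   candidates: C₊=(3.2946,4.3632) cross=63.035; C₋=(6.8624,-7.3591) cross=-63.035
θ=273°:   branch - wants cross < 0 → take C=(6.8624,-7.3591) (cross=-63.035)
θ=273°: ex = (C−B)/|BC| = (0.8382,-0.5454); ey = (0.5454,0.8382)
θ=273°: P = B + 0.95·ex + 3.30·ey = (2.7531,-0.7480)

θ=209°: -0.12 0.89
θ=273°: 2.75 -0.75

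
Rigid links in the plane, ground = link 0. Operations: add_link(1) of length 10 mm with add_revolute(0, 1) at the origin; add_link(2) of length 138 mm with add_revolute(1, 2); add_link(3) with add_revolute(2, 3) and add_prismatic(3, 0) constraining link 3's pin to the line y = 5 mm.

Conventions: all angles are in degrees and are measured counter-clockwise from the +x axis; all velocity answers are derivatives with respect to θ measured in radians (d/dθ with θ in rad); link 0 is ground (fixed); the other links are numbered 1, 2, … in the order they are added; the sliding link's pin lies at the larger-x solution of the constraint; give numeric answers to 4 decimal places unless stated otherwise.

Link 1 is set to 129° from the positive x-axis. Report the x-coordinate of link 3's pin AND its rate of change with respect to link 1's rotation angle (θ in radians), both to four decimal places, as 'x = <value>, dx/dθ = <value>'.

geometry: r = 10 mm, L = 138 mm, e = 5 mm
crank pin P = (r cos θ, r sin θ) = (-6.293204, 7.771460)
h = r sin θ − e = 7.771460 − 5 = 2.771460
x = r cos θ + √(L² − h²) = -6.293204 + 137.972168 = 131.678964
dx/dθ = −r sin θ − h·r cos θ/√(L² − h²) (θ in radians; h = 2.771460) = -7.645047

x = 131.6790, dx/dθ = -7.6450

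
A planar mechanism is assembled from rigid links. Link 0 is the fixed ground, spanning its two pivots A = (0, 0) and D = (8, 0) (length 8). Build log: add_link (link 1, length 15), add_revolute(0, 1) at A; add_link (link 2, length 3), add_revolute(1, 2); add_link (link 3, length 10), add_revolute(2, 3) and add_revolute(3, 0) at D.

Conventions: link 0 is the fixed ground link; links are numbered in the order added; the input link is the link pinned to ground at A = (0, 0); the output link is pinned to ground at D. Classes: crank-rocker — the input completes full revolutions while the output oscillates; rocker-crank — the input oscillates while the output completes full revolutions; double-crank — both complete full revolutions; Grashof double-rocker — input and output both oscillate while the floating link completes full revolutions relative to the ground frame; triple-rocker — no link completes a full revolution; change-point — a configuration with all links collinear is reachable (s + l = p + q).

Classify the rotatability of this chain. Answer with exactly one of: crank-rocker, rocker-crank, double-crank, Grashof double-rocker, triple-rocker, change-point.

lengths: ground=8, input=15, coupler=3, output=10
sorted: s=3 (shortest), l=15 (longest), p+q=18
s + l = 18 vs p + q = 18
s + l = p + q → change-point (collinear configuration reachable)

change-point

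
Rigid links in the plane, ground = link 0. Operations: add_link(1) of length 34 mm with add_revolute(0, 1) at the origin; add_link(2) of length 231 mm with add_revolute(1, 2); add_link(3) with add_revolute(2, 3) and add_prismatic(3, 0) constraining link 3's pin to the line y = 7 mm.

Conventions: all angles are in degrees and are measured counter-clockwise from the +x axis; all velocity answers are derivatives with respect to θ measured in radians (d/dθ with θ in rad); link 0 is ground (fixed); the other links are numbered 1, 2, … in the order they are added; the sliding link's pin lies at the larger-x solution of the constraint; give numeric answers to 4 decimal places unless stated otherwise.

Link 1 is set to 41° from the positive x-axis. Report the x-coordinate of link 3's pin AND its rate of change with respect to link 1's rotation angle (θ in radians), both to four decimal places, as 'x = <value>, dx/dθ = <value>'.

geometry: r = 34 mm, L = 231 mm, e = 7 mm
crank pin P = (r cos θ, r sin θ) = (25.660126, 22.306007)
h = r sin θ − e = 22.306007 − 7 = 15.306007
x = r cos θ + √(L² − h²) = 25.660126 + 230.492356 = 256.152482
dx/dθ = −r sin θ − h·r cos θ/√(L² − h²) (θ in radians; h = 15.306007) = -24.009986

x = 256.1525, dx/dθ = -24.0100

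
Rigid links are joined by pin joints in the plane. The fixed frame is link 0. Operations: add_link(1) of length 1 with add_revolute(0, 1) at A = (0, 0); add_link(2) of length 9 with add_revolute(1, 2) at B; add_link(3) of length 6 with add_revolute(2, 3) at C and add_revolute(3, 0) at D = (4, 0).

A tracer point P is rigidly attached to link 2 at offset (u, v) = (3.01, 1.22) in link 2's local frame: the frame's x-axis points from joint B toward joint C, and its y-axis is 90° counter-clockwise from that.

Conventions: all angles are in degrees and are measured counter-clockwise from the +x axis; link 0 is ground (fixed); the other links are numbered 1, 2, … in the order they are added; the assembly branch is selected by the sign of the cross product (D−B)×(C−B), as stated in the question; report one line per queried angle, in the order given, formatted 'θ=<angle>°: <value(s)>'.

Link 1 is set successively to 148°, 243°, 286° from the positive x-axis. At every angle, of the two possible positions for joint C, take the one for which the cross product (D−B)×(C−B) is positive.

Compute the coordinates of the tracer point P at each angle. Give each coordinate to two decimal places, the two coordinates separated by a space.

A=(0,0), D=(4.00,0)
θ=148°: B = A + 1.00·(cos148°, sin148°) = (-0.8480, 0.5299)
θ=148°: |BD| = 4.8769
θ=148°: circle(B,9.00) ∩ circle(D,6.00): a=7.0520, h=5.5919
θ=148°:   candidates: C₊=(6.7698,5.3224) cross=27.271; C₋=(5.5546,-5.7951) cross=-27.271
θ=148°:   branch + wants cross > 0 → take C=(6.7698,5.3224) (cross=27.271)
θ=148°: ex = (C−B)/|BC| = (0.8464,0.5325); ey = (-0.5325,0.8464)
θ=148°: P = B + 3.01·ex + 1.22·ey = (1.0501,3.1654)
θ=243°: B = A + 1.00·(cos243°, sin243°) = (-0.4540, -0.8910)
θ=243°: |BD| = 4.5422
θ=243°: circle(B,9.00) ∩ circle(D,6.00): a=7.2246, h=5.3670
θ=243°:   candidates: C₊=(5.5775,5.7889) cross=24.378; C₋=(7.6831,-4.7366) cross=-24.378
θ=243°:   branch + wants cross > 0 → take C=(5.5775,5.7889) (cross=24.378)
θ=243°: ex = (C−B)/|BC| = (0.6702,0.7422); ey = (-0.7422,0.6702)
θ=243°: P = B + 3.01·ex + 1.22·ey = (0.6577,2.1607)
θ=286°: B = A + 1.00·(cos286°, sin286°) = (0.2756, -0.9613)
θ=286°: |BD| = 3.8464
θ=286°: circle(B,9.00) ∩ circle(D,6.00): a=7.7728, h=4.5369
θ=286°:   candidates: C₊=(6.6680,5.3742) cross=17.451; C₋=(8.9356,-3.4117) cross=-17.451
θ=286°:   branch + wants cross > 0 → take C=(6.6680,5.3742) (cross=17.451)
θ=286°: ex = (C−B)/|BC| = (0.7103,0.7039); ey = (-0.7039,0.7103)
θ=286°: P = B + 3.01·ex + 1.22·ey = (1.5547,2.0241)

θ=148°: 1.05 3.17
θ=243°: 0.66 2.16
θ=286°: 1.55 2.02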